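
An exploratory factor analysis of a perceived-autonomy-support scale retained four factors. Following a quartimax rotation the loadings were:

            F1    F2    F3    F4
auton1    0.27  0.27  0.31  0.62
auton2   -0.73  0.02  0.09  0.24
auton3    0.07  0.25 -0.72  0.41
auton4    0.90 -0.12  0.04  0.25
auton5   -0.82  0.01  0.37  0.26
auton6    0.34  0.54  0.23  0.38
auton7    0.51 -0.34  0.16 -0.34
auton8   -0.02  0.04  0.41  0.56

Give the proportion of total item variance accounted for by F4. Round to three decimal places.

SS loadings for F4 = 0.62² + 0.24² + 0.41² + 0.25² + 0.26² + 0.38² + (-0.34)² + 0.56² = 1.3138
Proportion of variance = 1.3138 / 8 = 0.1642.

0.164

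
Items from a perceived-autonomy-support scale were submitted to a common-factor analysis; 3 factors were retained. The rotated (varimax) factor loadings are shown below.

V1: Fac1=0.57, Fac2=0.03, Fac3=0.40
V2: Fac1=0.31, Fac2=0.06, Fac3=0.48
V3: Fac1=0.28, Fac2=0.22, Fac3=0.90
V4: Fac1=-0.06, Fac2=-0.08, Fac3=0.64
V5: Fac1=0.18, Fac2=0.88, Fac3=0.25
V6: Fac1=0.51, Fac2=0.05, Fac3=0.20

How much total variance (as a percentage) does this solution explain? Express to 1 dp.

Communalities: 0.4858, 0.3301, 0.9368, 0.4196, 0.8693, 0.3026; Σh² = 3.3442.
Total variance with 6 standardized items is 6, so the solution explains 3.3442/6 = 0.5574 = 55.74%.

55.7%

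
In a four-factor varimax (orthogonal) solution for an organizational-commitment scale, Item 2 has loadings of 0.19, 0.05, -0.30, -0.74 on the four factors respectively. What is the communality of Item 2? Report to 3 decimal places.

0.676

h² = 0.19² + 0.05² + (-0.30)² + (-0.74)² = 0.0361 + 0.0025 + 0.0900 + 0.5476 = 0.6762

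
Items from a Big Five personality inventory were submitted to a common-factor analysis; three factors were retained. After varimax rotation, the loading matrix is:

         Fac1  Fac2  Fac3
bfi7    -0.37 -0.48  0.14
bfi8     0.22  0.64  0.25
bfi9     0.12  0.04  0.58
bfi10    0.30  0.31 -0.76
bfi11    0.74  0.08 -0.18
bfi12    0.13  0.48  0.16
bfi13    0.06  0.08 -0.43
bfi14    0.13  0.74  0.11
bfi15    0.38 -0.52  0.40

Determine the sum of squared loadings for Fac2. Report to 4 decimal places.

SS loadings for Fac2 = (-0.48)² + 0.64² + 0.04² + 0.31² + 0.08² + 0.48² + 0.08² + 0.74² + (-0.52)² = 0.2304 + 0.4096 + 0.0016 + 0.0961 + 0.0064 + 0.2304 + 0.0064 + 0.5476 + 0.2704 = 1.7989

1.7989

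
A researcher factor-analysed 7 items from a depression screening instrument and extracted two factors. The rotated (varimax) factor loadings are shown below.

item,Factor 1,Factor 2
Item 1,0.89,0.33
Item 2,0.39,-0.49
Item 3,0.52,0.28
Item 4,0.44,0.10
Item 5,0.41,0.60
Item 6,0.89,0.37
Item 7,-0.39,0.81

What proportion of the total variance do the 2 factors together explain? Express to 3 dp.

0.587

Communalities: 0.9010, 0.3922, 0.3488, 0.2036, 0.5281, 0.9290, 0.8082; Σh² = 4.1109.
Total variance with 7 standardized items is 7, so the solution explains 4.1109/7 = 0.5873.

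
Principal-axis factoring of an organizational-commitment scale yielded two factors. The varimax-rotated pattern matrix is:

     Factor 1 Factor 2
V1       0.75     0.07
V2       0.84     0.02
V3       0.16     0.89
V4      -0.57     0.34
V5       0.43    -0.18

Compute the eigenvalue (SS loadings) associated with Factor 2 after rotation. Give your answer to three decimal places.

SS loadings for Factor 2 = 0.07² + 0.02² + 0.89² + 0.34² + (-0.18)² = 0.0049 + 0.0004 + 0.7921 + 0.1156 + 0.0324 = 0.9454

0.945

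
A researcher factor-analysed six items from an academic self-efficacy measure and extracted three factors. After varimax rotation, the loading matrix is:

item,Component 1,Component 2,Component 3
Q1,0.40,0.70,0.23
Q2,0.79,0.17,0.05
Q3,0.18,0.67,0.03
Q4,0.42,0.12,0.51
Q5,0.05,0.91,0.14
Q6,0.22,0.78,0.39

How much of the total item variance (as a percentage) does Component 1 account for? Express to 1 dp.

17.4%

SS loadings for Component 1 = 0.40² + 0.79² + 0.18² + 0.42² + 0.05² + 0.22² = 1.0438
With 6 standardized items, total variance = 6. Proportion = 1.0438/6 = 0.1740 → 17.40%.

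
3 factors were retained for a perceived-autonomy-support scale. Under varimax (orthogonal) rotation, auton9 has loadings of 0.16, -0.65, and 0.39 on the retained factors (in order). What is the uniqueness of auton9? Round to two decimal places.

h² = 0.16² + (-0.65)² + 0.39² = 0.0256 + 0.4225 + 0.1521 = 0.6002
Uniqueness u² = 1 − h² = 1 − 0.6002 = 0.3998

0.40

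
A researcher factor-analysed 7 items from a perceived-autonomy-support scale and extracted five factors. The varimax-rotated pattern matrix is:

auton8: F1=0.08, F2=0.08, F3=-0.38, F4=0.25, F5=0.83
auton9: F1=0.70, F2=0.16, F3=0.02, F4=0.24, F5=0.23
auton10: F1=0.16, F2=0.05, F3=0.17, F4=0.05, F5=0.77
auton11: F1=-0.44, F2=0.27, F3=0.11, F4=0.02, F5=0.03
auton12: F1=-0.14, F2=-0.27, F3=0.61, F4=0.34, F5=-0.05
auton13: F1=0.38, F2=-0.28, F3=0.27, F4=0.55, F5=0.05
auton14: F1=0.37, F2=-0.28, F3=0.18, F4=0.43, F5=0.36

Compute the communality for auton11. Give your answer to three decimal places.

h² = (-0.44)² + 0.27² + 0.11² + 0.02² + 0.03² = 0.1936 + 0.0729 + 0.0121 + 0.0004 + 0.0009 = 0.2799

0.280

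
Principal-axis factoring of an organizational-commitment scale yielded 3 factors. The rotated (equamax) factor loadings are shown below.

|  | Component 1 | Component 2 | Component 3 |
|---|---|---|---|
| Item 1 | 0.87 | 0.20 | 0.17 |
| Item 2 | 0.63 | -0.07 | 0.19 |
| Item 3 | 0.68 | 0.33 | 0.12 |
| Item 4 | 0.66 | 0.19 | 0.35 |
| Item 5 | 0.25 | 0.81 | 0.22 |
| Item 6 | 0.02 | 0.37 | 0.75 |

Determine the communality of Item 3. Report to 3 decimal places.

0.586

h² = 0.68² + 0.33² + 0.12² = 0.4624 + 0.1089 + 0.0144 = 0.5857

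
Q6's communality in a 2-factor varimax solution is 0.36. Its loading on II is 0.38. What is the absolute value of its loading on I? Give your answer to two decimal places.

Under orthogonal rotation h² = Σλ², so λ_I² = h² − (0.1444) = 0.36 − 0.1444 = 0.2156.
|λ| = √0.2156 = 0.4643.

0.46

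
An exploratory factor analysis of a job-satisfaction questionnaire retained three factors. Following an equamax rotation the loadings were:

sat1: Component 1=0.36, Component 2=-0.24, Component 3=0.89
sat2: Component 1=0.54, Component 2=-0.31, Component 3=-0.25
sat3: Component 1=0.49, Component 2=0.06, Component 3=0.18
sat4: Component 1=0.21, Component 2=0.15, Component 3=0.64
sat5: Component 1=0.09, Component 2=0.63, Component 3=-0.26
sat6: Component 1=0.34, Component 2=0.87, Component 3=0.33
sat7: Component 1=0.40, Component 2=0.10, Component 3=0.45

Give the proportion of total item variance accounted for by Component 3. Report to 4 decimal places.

SS loadings for Component 3 = 0.89² + (-0.25)² + 0.18² + 0.64² + (-0.26)² + 0.33² + 0.45² = 1.6756
Proportion of variance = 1.6756 / 7 = 0.2394.

0.2394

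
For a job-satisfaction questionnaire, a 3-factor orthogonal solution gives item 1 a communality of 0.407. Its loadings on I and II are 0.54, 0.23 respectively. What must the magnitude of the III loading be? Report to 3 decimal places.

0.250

Under orthogonal rotation h² = Σλ², so λ_III² = h² − (0.3445) = 0.407 − 0.3445 = 0.0625.
|λ| = √0.0625 = 0.2500.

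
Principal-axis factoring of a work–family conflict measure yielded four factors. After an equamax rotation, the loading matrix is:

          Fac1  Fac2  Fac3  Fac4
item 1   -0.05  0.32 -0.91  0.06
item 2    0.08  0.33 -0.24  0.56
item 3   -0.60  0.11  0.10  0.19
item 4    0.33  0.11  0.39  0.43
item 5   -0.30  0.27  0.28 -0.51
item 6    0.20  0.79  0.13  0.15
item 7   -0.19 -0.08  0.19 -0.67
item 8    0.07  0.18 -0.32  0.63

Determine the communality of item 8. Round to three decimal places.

h² = 0.07² + 0.18² + (-0.32)² + 0.63² = 0.0049 + 0.0324 + 0.1024 + 0.3969 = 0.5366

0.537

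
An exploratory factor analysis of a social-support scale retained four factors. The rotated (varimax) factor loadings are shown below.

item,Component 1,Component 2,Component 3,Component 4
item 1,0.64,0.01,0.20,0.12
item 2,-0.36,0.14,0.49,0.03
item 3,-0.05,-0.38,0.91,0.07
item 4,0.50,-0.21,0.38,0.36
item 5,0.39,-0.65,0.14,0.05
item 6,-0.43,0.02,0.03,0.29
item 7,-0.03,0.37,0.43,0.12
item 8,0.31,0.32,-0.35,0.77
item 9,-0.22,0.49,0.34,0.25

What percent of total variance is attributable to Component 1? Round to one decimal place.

SS loadings for Component 1 = 0.64² + (-0.36)² + (-0.05)² + 0.50² + 0.39² + (-0.43)² + (-0.03)² + 0.31² + (-0.22)² = 1.2741
With 9 standardized items, total variance = 9. Proportion = 1.2741/9 = 0.1416 → 14.16%.

14.2%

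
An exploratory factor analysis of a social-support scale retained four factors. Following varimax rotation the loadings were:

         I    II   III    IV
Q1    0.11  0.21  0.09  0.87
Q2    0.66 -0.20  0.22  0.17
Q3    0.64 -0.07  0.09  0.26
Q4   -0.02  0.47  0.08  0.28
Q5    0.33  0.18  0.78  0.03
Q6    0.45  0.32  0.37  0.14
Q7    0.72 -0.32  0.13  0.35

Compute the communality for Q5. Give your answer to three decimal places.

h² = 0.33² + 0.18² + 0.78² + 0.03² = 0.1089 + 0.0324 + 0.6084 + 0.0009 = 0.7506

0.751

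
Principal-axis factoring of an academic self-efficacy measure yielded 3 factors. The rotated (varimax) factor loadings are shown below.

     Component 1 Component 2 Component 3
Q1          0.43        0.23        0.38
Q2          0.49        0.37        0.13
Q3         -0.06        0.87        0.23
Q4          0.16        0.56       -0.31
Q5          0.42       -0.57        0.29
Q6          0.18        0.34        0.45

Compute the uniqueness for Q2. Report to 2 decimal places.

0.61

h² = 0.49² + 0.37² + 0.13² = 0.2401 + 0.1369 + 0.0169 = 0.3939
Uniqueness u² = 1 − h² = 1 − 0.3939 = 0.6061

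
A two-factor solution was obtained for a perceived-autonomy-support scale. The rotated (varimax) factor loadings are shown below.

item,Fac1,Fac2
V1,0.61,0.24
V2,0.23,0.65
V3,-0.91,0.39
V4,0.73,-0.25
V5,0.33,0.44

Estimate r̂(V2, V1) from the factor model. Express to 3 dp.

0.296

r̂ = Σ λ_i·λ_j across factors = (0.23)(0.61) + (0.65)(0.24)
  = +0.1403 +0.1560 = 0.2963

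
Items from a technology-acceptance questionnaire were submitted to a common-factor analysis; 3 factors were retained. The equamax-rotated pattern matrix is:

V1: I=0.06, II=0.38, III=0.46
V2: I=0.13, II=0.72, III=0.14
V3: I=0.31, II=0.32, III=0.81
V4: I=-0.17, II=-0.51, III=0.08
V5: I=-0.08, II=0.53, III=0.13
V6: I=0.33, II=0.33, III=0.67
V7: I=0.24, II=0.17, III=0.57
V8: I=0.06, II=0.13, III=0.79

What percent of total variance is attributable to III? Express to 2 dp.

28.86%

SS loadings for III = 0.46² + 0.14² + 0.81² + 0.08² + 0.13² + 0.67² + 0.57² + 0.79² = 2.3085
With 8 standardized items, total variance = 8. Proportion = 2.3085/8 = 0.2886 → 28.86%.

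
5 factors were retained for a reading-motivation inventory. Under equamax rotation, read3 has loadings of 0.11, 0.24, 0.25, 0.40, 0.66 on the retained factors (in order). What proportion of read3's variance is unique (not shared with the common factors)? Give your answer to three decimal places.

h² = 0.11² + 0.24² + 0.25² + 0.40² + 0.66² = 0.0121 + 0.0576 + 0.0625 + 0.1600 + 0.4356 = 0.7278
Uniqueness u² = 1 − h² = 1 − 0.7278 = 0.2722

0.272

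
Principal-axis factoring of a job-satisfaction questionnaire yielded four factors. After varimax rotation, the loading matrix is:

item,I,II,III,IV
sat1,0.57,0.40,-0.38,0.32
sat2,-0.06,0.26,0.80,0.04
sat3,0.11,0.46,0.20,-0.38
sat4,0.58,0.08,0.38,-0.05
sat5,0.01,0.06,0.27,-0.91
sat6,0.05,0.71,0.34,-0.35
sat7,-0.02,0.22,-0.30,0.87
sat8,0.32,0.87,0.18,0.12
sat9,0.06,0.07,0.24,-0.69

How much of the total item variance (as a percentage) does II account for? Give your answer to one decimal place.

19.6%

SS loadings for II = 0.40² + 0.26² + 0.46² + 0.08² + 0.06² + 0.71² + 0.22² + 0.87² + 0.07² = 1.7635
With 9 standardized items, total variance = 9. Proportion = 1.7635/9 = 0.1959 → 19.59%.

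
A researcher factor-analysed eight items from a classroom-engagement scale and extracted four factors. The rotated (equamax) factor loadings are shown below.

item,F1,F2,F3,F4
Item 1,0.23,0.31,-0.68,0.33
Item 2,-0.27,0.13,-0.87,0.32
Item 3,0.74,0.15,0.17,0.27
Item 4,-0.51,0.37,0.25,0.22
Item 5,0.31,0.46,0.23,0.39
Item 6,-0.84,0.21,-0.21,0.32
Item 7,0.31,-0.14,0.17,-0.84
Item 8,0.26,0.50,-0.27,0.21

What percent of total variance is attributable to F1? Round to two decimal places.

23.74%

SS loadings for F1 = 0.23² + (-0.27)² + 0.74² + (-0.51)² + 0.31² + (-0.84)² + 0.31² + 0.26² = 1.8989
With 8 standardized items, total variance = 8. Proportion = 1.8989/8 = 0.2374 → 23.74%.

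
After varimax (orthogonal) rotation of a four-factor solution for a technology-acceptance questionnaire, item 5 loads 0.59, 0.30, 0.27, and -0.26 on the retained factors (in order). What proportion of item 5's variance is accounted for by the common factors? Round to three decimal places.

h² = 0.59² + 0.30² + 0.27² + (-0.26)² = 0.3481 + 0.0900 + 0.0729 + 0.0676 = 0.5786

0.579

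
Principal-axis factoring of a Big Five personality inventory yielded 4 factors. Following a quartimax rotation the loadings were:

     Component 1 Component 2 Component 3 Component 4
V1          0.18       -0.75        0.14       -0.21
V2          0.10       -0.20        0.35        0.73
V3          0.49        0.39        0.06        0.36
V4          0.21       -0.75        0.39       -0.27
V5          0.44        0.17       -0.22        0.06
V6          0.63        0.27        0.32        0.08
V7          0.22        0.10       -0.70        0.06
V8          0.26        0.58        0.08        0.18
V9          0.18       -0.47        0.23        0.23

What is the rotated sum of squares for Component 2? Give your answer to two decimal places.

1.99

SS loadings for Component 2 = (-0.75)² + (-0.20)² + 0.39² + (-0.75)² + 0.17² + 0.27² + 0.10² + 0.58² + (-0.47)² = 0.5625 + 0.0400 + 0.1521 + 0.5625 + 0.0289 + 0.0729 + 0.0100 + 0.3364 + 0.2209 = 1.9862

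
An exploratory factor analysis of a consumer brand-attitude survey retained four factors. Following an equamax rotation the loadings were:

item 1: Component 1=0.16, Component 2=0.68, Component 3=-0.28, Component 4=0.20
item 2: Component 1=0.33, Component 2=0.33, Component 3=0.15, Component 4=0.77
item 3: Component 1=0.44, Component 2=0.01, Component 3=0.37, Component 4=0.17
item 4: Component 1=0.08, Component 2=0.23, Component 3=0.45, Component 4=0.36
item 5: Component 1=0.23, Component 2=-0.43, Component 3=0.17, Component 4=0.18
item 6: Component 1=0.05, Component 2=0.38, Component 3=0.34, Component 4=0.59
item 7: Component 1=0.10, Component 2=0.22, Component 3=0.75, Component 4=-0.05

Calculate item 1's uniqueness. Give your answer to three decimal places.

0.394

h² = 0.16² + 0.68² + (-0.28)² + 0.20² = 0.0256 + 0.4624 + 0.0784 + 0.0400 = 0.6064
Uniqueness u² = 1 − h² = 1 − 0.6064 = 0.3936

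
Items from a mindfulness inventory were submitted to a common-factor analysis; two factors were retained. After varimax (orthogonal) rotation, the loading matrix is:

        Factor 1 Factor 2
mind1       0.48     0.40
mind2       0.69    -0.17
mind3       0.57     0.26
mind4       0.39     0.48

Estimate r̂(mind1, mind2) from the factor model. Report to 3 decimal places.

r̂ = Σ λ_i·λ_j across factors = (0.48)(0.69) + (0.40)(-0.17)
  = +0.3312 -0.0680 = 0.2632

0.263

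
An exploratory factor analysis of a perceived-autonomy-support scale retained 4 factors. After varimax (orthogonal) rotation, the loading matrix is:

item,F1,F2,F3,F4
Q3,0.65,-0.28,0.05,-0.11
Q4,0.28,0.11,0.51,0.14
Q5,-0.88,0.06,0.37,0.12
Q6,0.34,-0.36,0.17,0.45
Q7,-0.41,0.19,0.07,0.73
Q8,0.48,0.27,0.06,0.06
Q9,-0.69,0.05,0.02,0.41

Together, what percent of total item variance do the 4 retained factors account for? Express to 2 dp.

SS loadings by factor: 2.2655, 0.3352, 0.4373, 0.9532; total = 3.9912.
Total variance with 7 standardized items is 7, so the solution explains 3.9912/7 = 0.5702 = 57.02%.

57.02%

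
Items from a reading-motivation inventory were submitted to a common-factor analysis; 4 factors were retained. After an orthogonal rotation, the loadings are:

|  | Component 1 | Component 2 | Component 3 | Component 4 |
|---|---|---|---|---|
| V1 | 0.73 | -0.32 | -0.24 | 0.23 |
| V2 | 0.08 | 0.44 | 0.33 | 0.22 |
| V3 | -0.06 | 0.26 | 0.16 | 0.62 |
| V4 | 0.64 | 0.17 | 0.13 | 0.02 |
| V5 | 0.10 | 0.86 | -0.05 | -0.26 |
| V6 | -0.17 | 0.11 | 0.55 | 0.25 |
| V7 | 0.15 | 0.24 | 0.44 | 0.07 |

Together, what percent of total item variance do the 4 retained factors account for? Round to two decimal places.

50.63%

Communalities: 0.7458, 0.3573, 0.4812, 0.4558, 0.8197, 0.4060, 0.2786; Σh² = 3.5444.
Total variance with 7 standardized items is 7, so the solution explains 3.5444/7 = 0.5063 = 50.63%.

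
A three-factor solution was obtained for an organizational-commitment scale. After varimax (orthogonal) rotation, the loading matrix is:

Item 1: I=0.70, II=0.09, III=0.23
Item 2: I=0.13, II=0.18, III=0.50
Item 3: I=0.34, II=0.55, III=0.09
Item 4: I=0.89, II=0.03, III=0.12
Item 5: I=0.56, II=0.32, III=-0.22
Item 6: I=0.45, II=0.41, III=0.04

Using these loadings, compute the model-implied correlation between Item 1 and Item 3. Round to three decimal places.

r̂ = Σ λ_i·λ_j across factors = (0.70)(0.34) + (0.09)(0.55) + (0.23)(0.09)
  = +0.2380 +0.0495 +0.0207 = 0.3082

0.308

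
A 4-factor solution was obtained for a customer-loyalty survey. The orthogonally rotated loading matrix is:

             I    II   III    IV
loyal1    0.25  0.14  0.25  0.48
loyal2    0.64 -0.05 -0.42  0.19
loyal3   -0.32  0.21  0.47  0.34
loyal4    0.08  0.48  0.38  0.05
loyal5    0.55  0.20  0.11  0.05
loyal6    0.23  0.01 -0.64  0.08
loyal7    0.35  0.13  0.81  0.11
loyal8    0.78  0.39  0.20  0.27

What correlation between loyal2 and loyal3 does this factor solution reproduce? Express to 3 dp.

-0.348

r̂ = Σ λ_i·λ_j across factors = (0.64)(-0.32) + (-0.05)(0.21) + (-0.42)(0.47) + (0.19)(0.34)
  = -0.2048 -0.0105 -0.1974 +0.0646 = -0.3481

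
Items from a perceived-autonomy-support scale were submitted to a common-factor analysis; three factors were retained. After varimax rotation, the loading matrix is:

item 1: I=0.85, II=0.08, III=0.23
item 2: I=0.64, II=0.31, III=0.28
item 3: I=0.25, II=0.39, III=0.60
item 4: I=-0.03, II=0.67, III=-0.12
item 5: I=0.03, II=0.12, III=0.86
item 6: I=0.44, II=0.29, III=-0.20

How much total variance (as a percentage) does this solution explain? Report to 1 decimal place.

58.0%

SS loadings by factor: 1.3900, 0.8020, 1.2853; total = 3.4773.
Total variance with 6 standardized items is 6, so the solution explains 3.4773/6 = 0.5796 = 57.96%.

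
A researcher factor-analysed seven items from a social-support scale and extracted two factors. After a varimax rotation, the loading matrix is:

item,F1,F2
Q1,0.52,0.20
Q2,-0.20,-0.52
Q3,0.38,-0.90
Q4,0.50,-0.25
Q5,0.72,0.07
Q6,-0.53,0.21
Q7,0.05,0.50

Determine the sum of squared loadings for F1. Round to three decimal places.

SS loadings for F1 = 0.52² + (-0.20)² + 0.38² + 0.50² + 0.72² + (-0.53)² + 0.05² = 0.2704 + 0.0400 + 0.1444 + 0.2500 + 0.5184 + 0.2809 + 0.0025 = 1.5066

1.507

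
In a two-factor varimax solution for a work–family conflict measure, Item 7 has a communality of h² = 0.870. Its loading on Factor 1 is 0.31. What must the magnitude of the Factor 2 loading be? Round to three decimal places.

Under orthogonal rotation h² = Σλ², so λ_Factor 2² = h² − (0.0961) = 0.870 − 0.0961 = 0.7739.
|λ| = √0.7739 = 0.8797.

0.880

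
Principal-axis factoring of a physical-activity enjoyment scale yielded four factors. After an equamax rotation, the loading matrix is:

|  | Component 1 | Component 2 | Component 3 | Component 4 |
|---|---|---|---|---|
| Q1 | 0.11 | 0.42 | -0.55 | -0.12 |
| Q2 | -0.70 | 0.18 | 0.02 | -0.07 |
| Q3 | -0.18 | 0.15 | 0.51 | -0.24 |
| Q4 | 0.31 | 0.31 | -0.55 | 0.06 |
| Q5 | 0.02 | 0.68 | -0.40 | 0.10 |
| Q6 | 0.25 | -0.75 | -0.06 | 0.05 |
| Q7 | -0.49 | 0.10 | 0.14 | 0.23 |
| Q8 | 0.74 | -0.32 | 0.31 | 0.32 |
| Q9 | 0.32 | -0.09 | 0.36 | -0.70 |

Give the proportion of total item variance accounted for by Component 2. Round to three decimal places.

SS loadings for Component 2 = 0.42² + 0.18² + 0.15² + 0.31² + 0.68² + (-0.75)² + 0.10² + (-0.32)² + (-0.09)² = 1.4728
Proportion of variance = 1.4728 / 9 = 0.1636.

0.164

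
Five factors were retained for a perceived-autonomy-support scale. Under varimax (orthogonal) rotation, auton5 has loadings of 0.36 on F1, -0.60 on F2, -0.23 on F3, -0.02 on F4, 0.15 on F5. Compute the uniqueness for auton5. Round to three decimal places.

0.435

h² = 0.36² + (-0.60)² + (-0.23)² + (-0.02)² + 0.15² = 0.1296 + 0.3600 + 0.0529 + 0.0004 + 0.0225 = 0.5654
Uniqueness u² = 1 − h² = 1 − 0.5654 = 0.4346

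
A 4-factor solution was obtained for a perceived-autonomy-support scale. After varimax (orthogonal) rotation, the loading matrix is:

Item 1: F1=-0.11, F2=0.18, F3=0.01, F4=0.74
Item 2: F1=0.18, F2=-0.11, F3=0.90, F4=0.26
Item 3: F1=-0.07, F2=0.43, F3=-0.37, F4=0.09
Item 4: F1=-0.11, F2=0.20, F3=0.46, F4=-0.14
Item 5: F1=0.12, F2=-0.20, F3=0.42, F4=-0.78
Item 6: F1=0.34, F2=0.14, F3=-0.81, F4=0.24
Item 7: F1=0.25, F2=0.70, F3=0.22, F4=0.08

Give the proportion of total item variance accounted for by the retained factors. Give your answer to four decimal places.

SS loadings by factor: 0.2540, 0.8190, 2.0395, 1.3153; total = 4.4278.
Total variance with 7 standardized items is 7, so the solution explains 4.4278/7 = 0.6325.

0.6325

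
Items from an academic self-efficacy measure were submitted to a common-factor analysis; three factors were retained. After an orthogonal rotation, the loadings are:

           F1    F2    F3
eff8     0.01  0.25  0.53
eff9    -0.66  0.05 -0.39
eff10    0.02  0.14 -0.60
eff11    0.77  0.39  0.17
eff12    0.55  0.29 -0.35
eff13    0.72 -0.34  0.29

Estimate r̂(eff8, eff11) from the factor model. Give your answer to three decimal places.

0.195

r̂ = Σ λ_i·λ_j across factors = (0.01)(0.77) + (0.25)(0.39) + (0.53)(0.17)
  = +0.0077 +0.0975 +0.0901 = 0.1953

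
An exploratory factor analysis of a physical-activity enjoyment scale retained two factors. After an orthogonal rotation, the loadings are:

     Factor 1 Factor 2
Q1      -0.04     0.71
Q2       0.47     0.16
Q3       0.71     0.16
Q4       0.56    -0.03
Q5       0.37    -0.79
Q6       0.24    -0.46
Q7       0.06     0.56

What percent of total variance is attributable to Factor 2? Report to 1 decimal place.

SS loadings for Factor 2 = 0.71² + 0.16² + 0.16² + (-0.03)² + (-0.79)² + (-0.46)² + 0.56² = 1.7055
With 7 standardized items, total variance = 7. Proportion = 1.7055/7 = 0.2436 → 24.36%.

24.4%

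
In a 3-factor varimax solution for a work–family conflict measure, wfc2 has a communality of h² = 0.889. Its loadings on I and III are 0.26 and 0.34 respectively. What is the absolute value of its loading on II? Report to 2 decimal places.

Under orthogonal rotation h² = Σλ², so λ_II² = h² − (0.1832) = 0.889 − 0.1832 = 0.7058.
|λ| = √0.7058 = 0.8401.

0.84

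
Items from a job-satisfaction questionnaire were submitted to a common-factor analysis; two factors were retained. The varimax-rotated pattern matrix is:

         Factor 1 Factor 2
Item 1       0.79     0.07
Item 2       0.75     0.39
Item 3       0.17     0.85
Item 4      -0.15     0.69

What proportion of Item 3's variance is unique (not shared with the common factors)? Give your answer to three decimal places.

h² = 0.17² + 0.85² = 0.0289 + 0.7225 = 0.7514
Uniqueness u² = 1 − h² = 1 − 0.7514 = 0.2486

0.249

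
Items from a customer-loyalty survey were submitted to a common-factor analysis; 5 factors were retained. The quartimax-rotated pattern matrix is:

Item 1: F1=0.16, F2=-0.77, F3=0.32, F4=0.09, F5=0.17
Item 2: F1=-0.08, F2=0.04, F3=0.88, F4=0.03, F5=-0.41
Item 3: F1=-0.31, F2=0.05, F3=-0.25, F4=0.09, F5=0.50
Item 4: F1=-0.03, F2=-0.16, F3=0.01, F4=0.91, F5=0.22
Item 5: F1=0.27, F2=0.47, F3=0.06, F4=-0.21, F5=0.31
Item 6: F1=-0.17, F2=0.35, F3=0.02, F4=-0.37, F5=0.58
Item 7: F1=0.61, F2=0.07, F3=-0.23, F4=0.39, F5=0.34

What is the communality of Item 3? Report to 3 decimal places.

0.419

h² = (-0.31)² + 0.05² + (-0.25)² + 0.09² + 0.50² = 0.0961 + 0.0025 + 0.0625 + 0.0081 + 0.2500 = 0.4192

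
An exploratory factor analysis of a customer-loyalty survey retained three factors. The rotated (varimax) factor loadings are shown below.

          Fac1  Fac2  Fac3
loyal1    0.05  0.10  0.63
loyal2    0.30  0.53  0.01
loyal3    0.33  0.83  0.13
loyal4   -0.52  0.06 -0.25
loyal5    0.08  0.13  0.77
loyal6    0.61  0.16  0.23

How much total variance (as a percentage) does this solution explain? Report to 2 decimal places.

Communalities: 0.4094, 0.3710, 0.8147, 0.3365, 0.6162, 0.4506; Σh² = 2.9984.
Total variance with 6 standardized items is 6, so the solution explains 2.9984/6 = 0.4997 = 49.97%.

49.97%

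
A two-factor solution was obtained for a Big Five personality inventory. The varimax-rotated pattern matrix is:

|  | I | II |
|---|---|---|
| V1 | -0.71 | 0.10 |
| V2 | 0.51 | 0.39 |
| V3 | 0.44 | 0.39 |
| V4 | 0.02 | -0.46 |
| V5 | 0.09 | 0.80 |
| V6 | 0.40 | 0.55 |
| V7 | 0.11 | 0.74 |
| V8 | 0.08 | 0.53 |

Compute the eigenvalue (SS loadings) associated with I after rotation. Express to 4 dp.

1.1448

SS loadings for I = (-0.71)² + 0.51² + 0.44² + 0.02² + 0.09² + 0.40² + 0.11² + 0.08² = 0.5041 + 0.2601 + 0.1936 + 0.0004 + 0.0081 + 0.1600 + 0.0121 + 0.0064 = 1.1448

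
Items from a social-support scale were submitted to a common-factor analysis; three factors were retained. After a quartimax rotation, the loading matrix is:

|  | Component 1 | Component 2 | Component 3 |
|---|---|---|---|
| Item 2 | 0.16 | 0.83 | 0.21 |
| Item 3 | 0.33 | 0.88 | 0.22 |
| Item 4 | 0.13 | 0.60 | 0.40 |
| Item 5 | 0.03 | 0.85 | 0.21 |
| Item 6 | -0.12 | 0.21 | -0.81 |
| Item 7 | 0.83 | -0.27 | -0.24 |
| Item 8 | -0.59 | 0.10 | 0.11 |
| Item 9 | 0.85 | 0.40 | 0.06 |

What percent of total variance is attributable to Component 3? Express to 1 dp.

SS loadings for Component 3 = 0.21² + 0.22² + 0.40² + 0.21² + (-0.81)² + (-0.24)² + 0.11² + 0.06² = 1.0260
With 8 standardized items, total variance = 8. Proportion = 1.0260/8 = 0.1283 → 12.83%.

12.8%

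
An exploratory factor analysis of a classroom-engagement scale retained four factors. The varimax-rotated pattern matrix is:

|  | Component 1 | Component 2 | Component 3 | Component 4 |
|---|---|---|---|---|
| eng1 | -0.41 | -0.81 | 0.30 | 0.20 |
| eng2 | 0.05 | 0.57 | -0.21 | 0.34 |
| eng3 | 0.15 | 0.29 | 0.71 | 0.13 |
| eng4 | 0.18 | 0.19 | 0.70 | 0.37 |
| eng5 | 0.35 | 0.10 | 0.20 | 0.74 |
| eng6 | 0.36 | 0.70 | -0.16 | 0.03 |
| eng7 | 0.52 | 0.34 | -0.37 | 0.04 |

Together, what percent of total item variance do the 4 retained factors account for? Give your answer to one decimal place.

66.5%

Communalities: 0.9542, 0.4871, 0.6276, 0.6954, 0.7201, 0.6461, 0.5245; Σh² = 4.6550.
Total variance with 7 standardized items is 7, so the solution explains 4.6550/7 = 0.6650 = 66.50%.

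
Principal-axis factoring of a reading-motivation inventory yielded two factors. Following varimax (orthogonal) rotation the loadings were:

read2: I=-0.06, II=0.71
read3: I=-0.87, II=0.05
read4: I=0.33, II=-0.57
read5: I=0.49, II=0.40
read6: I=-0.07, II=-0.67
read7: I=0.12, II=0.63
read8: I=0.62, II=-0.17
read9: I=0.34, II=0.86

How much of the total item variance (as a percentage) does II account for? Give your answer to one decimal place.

SS loadings for II = 0.71² + 0.05² + (-0.57)² + 0.40² + (-0.67)² + 0.63² + (-0.17)² + 0.86² = 2.6058
With 8 standardized items, total variance = 8. Proportion = 2.6058/8 = 0.3257 → 32.57%.

32.6%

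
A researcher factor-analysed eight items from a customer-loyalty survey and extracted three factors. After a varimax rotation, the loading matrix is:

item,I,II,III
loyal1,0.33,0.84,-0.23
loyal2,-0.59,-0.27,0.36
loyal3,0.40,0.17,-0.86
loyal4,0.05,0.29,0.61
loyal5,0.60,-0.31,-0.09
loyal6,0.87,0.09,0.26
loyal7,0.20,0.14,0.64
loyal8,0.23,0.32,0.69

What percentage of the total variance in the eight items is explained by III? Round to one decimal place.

28.2%

SS loadings for III = (-0.23)² + 0.36² + (-0.86)² + 0.61² + (-0.09)² + 0.26² + 0.64² + 0.69² = 2.2556
With 8 standardized items, total variance = 8. Proportion = 2.2556/8 = 0.2819 → 28.19%.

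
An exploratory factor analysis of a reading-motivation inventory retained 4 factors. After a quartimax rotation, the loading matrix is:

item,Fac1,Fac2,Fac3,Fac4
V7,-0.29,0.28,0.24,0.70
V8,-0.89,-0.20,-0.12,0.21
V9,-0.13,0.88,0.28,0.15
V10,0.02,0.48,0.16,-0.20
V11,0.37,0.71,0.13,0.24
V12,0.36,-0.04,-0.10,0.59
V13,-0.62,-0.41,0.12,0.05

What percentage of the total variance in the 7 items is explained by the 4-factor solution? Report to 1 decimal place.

SS loadings by factor: 1.5444, 1.7970, 0.2173, 1.0048; total = 4.5635.
Total variance with 7 standardized items is 7, so the solution explains 4.5635/7 = 0.6519 = 65.19%.

65.2%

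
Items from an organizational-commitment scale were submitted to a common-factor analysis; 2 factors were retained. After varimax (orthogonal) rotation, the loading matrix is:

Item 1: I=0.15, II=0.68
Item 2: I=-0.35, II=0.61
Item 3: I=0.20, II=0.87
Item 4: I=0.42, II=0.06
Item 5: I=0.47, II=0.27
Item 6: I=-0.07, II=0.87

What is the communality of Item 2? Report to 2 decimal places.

0.49

h² = (-0.35)² + 0.61² = 0.1225 + 0.3721 = 0.4946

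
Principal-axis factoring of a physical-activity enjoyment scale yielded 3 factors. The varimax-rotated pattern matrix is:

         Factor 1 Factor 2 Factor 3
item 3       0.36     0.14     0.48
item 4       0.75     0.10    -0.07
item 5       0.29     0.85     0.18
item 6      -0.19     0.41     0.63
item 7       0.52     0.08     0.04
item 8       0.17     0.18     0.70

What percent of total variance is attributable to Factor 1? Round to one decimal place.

18.5%

SS loadings for Factor 1 = 0.36² + 0.75² + 0.29² + (-0.19)² + 0.52² + 0.17² = 1.1116
With 6 standardized items, total variance = 6. Proportion = 1.1116/6 = 0.1853 → 18.53%.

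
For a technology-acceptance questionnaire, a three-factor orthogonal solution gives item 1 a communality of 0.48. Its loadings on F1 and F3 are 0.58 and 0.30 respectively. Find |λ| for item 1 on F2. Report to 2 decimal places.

0.23

Under orthogonal rotation h² = Σλ², so λ_F2² = h² − (0.4264) = 0.48 − 0.4264 = 0.0536.
|λ| = √0.0536 = 0.2315.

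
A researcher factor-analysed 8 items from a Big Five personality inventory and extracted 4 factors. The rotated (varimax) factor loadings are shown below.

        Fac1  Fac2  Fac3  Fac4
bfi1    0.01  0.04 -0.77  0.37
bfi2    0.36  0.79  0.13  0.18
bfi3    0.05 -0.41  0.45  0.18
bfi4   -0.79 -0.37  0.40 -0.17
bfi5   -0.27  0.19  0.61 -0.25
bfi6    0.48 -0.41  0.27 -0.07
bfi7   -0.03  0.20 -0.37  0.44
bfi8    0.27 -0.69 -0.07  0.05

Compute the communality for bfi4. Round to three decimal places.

h² = (-0.79)² + (-0.37)² + 0.40² + (-0.17)² = 0.6241 + 0.1369 + 0.1600 + 0.0289 = 0.9499

0.950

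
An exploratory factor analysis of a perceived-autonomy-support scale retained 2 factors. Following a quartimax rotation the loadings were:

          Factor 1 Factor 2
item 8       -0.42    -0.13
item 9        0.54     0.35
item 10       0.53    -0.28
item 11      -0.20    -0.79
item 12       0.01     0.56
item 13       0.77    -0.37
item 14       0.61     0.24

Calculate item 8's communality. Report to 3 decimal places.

h² = (-0.42)² + (-0.13)² = 0.1764 + 0.0169 = 0.1933

0.193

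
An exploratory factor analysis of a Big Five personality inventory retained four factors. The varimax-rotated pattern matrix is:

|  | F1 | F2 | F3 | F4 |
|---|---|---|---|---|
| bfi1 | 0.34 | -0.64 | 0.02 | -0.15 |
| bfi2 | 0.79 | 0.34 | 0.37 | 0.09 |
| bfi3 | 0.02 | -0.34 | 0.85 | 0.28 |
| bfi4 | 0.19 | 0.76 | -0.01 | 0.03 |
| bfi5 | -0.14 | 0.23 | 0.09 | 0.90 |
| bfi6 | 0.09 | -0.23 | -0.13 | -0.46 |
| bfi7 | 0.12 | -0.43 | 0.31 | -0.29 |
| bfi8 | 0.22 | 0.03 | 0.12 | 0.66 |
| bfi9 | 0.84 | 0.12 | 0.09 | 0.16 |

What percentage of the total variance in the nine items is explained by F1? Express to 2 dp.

SS loadings for F1 = 0.34² + 0.79² + 0.02² + 0.19² + (-0.14)² + 0.09² + 0.12² + 0.22² + 0.84² = 1.5723
With 9 standardized items, total variance = 9. Proportion = 1.5723/9 = 0.1747 → 17.47%.

17.47%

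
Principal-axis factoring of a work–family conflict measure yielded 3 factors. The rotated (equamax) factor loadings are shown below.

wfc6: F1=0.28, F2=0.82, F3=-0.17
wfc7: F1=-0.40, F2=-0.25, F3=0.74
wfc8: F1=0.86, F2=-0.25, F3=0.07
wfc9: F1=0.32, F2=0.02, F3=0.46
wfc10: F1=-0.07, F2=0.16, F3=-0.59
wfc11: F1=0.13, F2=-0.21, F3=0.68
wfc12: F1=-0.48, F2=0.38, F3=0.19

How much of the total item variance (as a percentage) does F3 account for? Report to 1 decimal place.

23.4%

SS loadings for F3 = (-0.17)² + 0.74² + 0.07² + 0.46² + (-0.59)² + 0.68² + 0.19² = 1.6396
With 7 standardized items, total variance = 7. Proportion = 1.6396/7 = 0.2342 → 23.42%.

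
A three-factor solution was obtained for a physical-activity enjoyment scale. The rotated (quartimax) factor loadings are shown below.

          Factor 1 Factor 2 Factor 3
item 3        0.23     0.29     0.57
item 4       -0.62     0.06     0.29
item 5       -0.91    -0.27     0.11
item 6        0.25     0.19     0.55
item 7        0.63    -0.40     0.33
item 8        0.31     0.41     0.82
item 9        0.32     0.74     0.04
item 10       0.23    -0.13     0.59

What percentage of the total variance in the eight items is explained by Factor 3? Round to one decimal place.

SS loadings for Factor 3 = 0.57² + 0.29² + 0.11² + 0.55² + 0.33² + 0.82² + 0.04² + 0.59² = 1.8546
With 8 standardized items, total variance = 8. Proportion = 1.8546/8 = 0.2318 → 23.18%.

23.2%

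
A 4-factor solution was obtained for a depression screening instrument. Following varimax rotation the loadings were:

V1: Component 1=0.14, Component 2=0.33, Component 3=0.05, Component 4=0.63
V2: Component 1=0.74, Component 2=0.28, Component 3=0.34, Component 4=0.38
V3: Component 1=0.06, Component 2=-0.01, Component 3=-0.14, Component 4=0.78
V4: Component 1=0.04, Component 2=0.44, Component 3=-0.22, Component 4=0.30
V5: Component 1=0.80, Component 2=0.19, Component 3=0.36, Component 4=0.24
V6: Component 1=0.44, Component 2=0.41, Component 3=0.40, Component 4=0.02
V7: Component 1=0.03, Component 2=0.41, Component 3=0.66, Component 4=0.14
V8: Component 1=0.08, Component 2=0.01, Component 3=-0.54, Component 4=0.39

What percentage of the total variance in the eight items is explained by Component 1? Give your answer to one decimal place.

SS loadings for Component 1 = 0.14² + 0.74² + 0.06² + 0.04² + 0.80² + 0.44² + 0.03² + 0.08² = 1.4133
With 8 standardized items, total variance = 8. Proportion = 1.4133/8 = 0.1767 → 17.67%.

17.7%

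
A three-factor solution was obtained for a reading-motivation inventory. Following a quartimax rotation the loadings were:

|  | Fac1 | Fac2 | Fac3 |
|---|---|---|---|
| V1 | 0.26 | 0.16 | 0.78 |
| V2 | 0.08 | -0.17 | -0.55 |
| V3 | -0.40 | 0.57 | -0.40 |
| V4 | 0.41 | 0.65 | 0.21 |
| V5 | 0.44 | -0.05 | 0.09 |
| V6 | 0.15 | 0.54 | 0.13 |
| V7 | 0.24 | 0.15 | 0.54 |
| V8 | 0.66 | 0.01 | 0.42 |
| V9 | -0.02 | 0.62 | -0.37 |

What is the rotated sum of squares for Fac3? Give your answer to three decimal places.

SS loadings for Fac3 = 0.78² + (-0.55)² + (-0.40)² + 0.21² + 0.09² + 0.13² + 0.54² + 0.42² + (-0.37)² = 0.6084 + 0.3025 + 0.1600 + 0.0441 + 0.0081 + 0.0169 + 0.2916 + 0.1764 + 0.1369 = 1.7449

1.745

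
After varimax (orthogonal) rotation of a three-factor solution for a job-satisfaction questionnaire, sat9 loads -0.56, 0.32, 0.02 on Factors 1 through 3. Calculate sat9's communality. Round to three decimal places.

h² = (-0.56)² + 0.32² + 0.02² = 0.3136 + 0.1024 + 0.0004 = 0.4164

0.416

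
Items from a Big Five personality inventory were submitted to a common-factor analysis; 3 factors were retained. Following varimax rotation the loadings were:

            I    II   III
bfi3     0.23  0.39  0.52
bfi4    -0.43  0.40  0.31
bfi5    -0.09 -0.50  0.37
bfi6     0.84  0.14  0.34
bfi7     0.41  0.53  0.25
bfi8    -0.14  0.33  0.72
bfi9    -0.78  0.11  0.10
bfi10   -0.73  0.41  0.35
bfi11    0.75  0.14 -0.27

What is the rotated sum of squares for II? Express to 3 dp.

1.171

SS loadings for II = 0.39² + 0.40² + (-0.50)² + 0.14² + 0.53² + 0.33² + 0.11² + 0.41² + 0.14² = 0.1521 + 0.1600 + 0.2500 + 0.0196 + 0.2809 + 0.1089 + 0.0121 + 0.1681 + 0.0196 = 1.1713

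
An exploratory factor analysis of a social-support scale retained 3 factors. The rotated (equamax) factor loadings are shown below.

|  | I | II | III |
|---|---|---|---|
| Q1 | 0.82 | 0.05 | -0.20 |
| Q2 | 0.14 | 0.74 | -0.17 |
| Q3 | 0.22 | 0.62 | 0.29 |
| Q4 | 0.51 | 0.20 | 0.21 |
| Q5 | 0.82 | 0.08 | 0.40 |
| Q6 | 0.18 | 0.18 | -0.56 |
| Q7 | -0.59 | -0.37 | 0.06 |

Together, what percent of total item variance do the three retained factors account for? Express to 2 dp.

Communalities: 0.7149, 0.5961, 0.5169, 0.3442, 0.8388, 0.3784, 0.4886; Σh² = 3.8779.
Total variance with 7 standardized items is 7, so the solution explains 3.8779/7 = 0.5540 = 55.40%.

55.40%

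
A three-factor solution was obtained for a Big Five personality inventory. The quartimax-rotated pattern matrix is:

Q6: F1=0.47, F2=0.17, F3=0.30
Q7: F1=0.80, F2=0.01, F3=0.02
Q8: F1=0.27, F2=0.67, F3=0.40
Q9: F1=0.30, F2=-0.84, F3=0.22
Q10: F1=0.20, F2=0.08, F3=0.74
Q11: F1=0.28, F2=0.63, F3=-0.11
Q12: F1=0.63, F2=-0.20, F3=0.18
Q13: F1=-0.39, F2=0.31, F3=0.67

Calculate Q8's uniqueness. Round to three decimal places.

h² = 0.27² + 0.67² + 0.40² = 0.0729 + 0.4489 + 0.1600 = 0.6818
Uniqueness u² = 1 − h² = 1 − 0.6818 = 0.3182

0.318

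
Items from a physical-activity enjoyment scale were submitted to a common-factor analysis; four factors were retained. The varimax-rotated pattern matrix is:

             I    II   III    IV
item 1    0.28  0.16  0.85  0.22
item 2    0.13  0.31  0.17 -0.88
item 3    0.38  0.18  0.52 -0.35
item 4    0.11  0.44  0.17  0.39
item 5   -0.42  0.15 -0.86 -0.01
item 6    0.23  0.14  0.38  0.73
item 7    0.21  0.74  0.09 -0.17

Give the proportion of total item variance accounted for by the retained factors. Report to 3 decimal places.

Communalities: 0.8749, 0.9163, 0.5697, 0.3867, 0.9386, 0.7498, 0.6287; Σh² = 5.0647.
Total variance with 7 standardized items is 7, so the solution explains 5.0647/7 = 0.7235.

0.724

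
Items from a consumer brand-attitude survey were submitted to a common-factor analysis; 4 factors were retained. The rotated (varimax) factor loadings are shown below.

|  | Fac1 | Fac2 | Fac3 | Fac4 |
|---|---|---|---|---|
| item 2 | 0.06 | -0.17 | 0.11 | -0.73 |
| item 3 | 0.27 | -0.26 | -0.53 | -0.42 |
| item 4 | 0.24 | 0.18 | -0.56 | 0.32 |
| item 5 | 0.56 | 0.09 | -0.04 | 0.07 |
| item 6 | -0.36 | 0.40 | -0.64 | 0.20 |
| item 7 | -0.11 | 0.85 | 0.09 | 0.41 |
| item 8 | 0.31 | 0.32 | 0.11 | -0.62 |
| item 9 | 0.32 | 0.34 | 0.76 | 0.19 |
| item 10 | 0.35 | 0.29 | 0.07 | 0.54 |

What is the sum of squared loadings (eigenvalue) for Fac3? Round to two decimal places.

1.62

SS loadings for Fac3 = 0.11² + (-0.53)² + (-0.56)² + (-0.04)² + (-0.64)² + 0.09² + 0.11² + 0.76² + 0.07² = 0.0121 + 0.2809 + 0.3136 + 0.0016 + 0.4096 + 0.0081 + 0.0121 + 0.5776 + 0.0049 = 1.6205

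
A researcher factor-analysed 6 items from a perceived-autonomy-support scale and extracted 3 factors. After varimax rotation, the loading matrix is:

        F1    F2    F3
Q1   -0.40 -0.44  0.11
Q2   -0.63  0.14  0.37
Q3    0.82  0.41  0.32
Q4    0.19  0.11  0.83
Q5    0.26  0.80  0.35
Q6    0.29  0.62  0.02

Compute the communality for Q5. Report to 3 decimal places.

0.830

h² = 0.26² + 0.80² + 0.35² = 0.0676 + 0.6400 + 0.1225 = 0.8301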